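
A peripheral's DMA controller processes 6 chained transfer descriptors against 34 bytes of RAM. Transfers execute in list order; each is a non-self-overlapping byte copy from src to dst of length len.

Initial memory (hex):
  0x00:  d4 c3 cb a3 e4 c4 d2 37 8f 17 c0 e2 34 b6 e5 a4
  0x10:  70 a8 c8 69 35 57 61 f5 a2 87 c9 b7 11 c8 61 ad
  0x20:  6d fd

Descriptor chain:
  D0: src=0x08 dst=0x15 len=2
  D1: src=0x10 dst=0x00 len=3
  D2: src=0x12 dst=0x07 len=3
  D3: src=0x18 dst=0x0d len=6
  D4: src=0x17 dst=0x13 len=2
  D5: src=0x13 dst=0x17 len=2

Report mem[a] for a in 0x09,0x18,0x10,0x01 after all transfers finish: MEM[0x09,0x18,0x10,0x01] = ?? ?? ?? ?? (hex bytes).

[0] 0x08->0x15 len=2 : 8f 17
[1] 0x10->0x00 len=3 : 70 a8 c8
[2] 0x12->0x07 len=3 : c8 69 35
[3] 0x18->0x0d len=6 : a2 87 c9 b7 11 c8
[4] 0x17->0x13 len=2 : f5 a2
[5] 0x13->0x17 len=2 : f5 a2
query mem[0x09]=0x35, mem[0x18]=0xa2, mem[0x10]=0xb7, mem[0x01]=0xa8

MEM[0x09,0x18,0x10,0x01] = 35 a2 b7 a8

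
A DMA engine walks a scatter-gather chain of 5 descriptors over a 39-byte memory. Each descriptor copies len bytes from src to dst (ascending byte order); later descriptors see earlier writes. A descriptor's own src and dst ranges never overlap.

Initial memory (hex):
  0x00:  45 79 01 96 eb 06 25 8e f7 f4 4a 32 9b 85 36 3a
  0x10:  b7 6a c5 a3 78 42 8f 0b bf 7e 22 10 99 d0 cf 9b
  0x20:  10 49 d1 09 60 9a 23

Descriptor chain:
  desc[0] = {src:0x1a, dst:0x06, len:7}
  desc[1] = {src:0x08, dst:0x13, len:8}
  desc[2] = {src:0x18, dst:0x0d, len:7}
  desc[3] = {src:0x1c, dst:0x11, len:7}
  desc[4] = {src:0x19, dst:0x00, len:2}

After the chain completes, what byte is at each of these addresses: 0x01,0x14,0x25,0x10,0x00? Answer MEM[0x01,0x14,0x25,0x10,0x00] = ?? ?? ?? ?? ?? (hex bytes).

MEM[0x01,0x14,0x25,0x10,0x00] = 3a 9b 9a 10 36

#0 dst[0x06+7] := {0x22,0x10,0x99,0xd0,0xcf,0x9b,0x10}
#1 dst[0x13+8] := {0x99,0xd0,0xcf,0x9b,0x10,0x85,0x36,0x3a}
#2 dst[0x0d+7] := {0x85,0x36,0x3a,0x10,0x99,0xd0,0xcf}
#3 dst[0x11+7] := {0x99,0xd0,0xcf,0x9b,0x10,0x49,0xd1}
#4 dst[0x00+2] := {0x36,0x3a}
query mem[0x01]=0x3a, mem[0x14]=0x9b, mem[0x25]=0x9a, mem[0x10]=0x10, mem[0x00]=0x36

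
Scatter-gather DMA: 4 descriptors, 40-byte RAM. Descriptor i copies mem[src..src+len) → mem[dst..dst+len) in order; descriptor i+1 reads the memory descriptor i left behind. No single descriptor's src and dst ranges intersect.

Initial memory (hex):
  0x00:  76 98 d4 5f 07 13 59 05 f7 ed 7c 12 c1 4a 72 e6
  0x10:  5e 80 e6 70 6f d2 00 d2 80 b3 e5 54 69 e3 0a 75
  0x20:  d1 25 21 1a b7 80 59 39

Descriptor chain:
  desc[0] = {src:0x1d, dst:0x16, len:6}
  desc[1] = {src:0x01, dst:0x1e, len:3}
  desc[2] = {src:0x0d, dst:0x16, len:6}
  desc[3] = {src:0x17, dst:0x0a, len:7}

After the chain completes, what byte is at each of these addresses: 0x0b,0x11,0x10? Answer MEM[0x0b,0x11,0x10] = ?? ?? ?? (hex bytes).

[0] 0x1d->0x16 len=6 : e3 0a 75 d1 25 21
[1] 0x01->0x1e len=3 : 98 d4 5f
[2] 0x0d->0x16 len=6 : 4a 72 e6 5e 80 e6
[3] 0x17->0x0a len=7 : 72 e6 5e 80 e6 69 e3
query mem[0x0b]=0xe6, mem[0x11]=0x80, mem[0x10]=0xe3

MEM[0x0b,0x11,0x10] = e6 80 e3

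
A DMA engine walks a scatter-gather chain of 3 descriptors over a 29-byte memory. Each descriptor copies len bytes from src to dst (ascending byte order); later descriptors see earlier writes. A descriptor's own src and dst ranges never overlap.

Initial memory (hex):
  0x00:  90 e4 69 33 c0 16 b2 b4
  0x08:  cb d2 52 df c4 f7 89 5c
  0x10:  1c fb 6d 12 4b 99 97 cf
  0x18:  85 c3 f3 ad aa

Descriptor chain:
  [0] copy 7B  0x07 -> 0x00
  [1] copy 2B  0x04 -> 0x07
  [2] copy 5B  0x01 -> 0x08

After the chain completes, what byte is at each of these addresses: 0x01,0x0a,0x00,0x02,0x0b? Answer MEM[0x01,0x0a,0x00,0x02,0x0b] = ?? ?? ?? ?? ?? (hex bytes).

  after D0: wrote 7B at 0x00 = b4cbd252dfc4f7
  after D1: wrote 2B at 0x07 = dfc4
  after D2: wrote 5B at 0x08 = cbd252dfc4
query mem[0x01]=0xcb, mem[0x0a]=0x52, mem[0x00]=0xb4, mem[0x02]=0xd2, mem[0x0b]=0xdf

MEM[0x01,0x0a,0x00,0x02,0x0b] = cb 52 b4 d2 df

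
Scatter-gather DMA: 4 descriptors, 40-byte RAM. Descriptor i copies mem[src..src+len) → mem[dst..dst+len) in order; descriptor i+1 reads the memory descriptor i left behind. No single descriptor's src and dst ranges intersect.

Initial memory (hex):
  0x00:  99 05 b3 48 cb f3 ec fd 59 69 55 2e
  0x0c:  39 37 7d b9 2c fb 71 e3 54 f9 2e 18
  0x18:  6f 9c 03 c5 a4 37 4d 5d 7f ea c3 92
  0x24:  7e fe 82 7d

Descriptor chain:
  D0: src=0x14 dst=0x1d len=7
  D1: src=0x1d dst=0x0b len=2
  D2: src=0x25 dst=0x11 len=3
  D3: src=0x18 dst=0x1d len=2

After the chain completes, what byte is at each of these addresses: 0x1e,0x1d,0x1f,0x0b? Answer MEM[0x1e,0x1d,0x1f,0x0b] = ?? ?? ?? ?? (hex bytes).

D0: mem[0x1d..0x23] <- [54 f9 2e 18 6f 9c 03]
D1: mem[0x0b..0x0c] <- [54 f9]
D2: mem[0x11..0x13] <- [fe 82 7d]
D3: mem[0x1d..0x1e] <- [6f 9c]
query mem[0x1e]=0x9c, mem[0x1d]=0x6f, mem[0x1f]=0x2e, mem[0x0b]=0x54

MEM[0x1e,0x1d,0x1f,0x0b] = 9c 6f 2e 54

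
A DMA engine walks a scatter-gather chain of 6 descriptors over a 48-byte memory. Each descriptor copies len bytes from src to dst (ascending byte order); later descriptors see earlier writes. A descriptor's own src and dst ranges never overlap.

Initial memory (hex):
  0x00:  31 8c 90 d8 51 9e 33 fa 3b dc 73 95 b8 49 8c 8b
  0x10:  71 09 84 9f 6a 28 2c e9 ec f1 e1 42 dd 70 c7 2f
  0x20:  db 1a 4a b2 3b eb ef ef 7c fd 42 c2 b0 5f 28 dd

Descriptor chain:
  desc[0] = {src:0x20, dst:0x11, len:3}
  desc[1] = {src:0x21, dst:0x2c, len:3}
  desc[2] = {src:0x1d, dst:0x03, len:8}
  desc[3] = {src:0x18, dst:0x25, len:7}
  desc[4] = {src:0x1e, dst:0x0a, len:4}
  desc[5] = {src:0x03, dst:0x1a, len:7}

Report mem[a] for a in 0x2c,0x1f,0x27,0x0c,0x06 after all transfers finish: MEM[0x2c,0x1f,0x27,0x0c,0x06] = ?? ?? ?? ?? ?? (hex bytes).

#0 dst[0x11+3] := {0xdb,0x1a,0x4a}
#1 dst[0x2c+3] := {0x1a,0x4a,0xb2}
#2 dst[0x03+8] := {0x70,0xc7,0x2f,0xdb,0x1a,0x4a,0xb2,0x3b}
#3 dst[0x25+7] := {0xec,0xf1,0xe1,0x42,0xdd,0x70,0xc7}
#4 dst[0x0a+4] := {0xc7,0x2f,0xdb,0x1a}
#5 dst[0x1a+7] := {0x70,0xc7,0x2f,0xdb,0x1a,0x4a,0xb2}
query mem[0x2c]=0x1a, mem[0x1f]=0x4a, mem[0x27]=0xe1, mem[0x0c]=0xdb, mem[0x06]=0xdb

MEM[0x2c,0x1f,0x27,0x0c,0x06] = 1a 4a e1 db db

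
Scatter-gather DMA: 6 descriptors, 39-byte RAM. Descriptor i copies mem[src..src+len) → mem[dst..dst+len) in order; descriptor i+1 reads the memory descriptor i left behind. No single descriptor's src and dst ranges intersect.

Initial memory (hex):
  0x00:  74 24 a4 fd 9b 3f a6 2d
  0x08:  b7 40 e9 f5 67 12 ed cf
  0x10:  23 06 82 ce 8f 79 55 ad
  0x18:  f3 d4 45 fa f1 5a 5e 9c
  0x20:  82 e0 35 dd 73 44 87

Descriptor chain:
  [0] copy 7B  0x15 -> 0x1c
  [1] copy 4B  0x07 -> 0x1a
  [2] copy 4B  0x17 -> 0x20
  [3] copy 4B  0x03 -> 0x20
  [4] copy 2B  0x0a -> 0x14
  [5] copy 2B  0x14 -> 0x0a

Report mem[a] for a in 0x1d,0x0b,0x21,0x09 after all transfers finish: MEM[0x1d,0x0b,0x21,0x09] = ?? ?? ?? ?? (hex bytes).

MEM[0x1d,0x0b,0x21,0x09] = e9 f5 9b 40

[0] 0x15->0x1c len=7 : 79 55 ad f3 d4 45 fa
[1] 0x07->0x1a len=4 : 2d b7 40 e9
[2] 0x17->0x20 len=4 : ad f3 d4 2d
[3] 0x03->0x20 len=4 : fd 9b 3f a6
[4] 0x0a->0x14 len=2 : e9 f5
[5] 0x14->0x0a len=2 : e9 f5
query mem[0x1d]=0xe9, mem[0x0b]=0xf5, mem[0x21]=0x9b, mem[0x09]=0x40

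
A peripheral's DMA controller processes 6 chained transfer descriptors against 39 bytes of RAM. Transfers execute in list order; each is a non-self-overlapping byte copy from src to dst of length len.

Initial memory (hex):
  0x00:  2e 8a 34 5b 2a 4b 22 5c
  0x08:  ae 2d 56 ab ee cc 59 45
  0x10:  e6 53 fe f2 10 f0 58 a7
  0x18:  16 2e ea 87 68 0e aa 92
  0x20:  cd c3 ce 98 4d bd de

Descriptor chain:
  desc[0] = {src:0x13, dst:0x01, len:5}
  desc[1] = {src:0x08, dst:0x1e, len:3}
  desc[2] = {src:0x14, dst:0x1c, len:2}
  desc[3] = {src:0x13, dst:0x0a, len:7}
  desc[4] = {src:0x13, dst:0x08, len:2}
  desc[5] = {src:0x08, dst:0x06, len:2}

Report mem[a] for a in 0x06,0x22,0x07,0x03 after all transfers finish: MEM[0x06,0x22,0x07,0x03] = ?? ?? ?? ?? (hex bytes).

MEM[0x06,0x22,0x07,0x03] = f2 ce 10 f0

[0] 0x13->0x01 len=5 : f2 10 f0 58 a7
[1] 0x08->0x1e len=3 : ae 2d 56
[2] 0x14->0x1c len=2 : 10 f0
[3] 0x13->0x0a len=7 : f2 10 f0 58 a7 16 2e
[4] 0x13->0x08 len=2 : f2 10
[5] 0x08->0x06 len=2 : f2 10
query mem[0x06]=0xf2, mem[0x22]=0xce, mem[0x07]=0x10, mem[0x03]=0xf0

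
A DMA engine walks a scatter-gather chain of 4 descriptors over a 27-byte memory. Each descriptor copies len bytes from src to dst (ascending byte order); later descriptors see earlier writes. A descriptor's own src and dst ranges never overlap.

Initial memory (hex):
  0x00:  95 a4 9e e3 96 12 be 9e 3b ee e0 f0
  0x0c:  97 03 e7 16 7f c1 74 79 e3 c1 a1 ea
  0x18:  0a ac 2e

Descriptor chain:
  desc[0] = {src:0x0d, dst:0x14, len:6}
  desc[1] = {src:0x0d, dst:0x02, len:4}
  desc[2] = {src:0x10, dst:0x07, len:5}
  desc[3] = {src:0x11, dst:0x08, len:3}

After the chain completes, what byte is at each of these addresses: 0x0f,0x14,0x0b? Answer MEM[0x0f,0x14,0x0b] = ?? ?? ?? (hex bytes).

#0 dst[0x14+6] := {0x03,0xe7,0x16,0x7f,0xc1,0x74}
#1 dst[0x02+4] := {0x03,0xe7,0x16,0x7f}
#2 dst[0x07+5] := {0x7f,0xc1,0x74,0x79,0x03}
#3 dst[0x08+3] := {0xc1,0x74,0x79}
query mem[0x0f]=0x16, mem[0x14]=0x03, mem[0x0b]=0x03

MEM[0x0f,0x14,0x0b] = 16 03 03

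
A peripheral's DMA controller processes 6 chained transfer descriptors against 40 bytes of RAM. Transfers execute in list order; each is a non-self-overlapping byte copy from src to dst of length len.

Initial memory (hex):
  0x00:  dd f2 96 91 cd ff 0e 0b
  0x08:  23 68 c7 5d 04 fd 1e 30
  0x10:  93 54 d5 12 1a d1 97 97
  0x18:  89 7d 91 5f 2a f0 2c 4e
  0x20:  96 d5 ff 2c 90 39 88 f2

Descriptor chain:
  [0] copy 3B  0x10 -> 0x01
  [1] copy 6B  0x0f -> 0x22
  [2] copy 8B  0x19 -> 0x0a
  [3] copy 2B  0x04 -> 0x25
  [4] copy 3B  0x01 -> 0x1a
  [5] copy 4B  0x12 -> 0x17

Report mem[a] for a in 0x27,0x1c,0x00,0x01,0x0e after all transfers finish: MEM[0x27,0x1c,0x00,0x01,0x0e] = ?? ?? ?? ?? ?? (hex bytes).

MEM[0x27,0x1c,0x00,0x01,0x0e] = 1a d5 dd 93 f0

[0] 0x10->0x01 len=3 : 93 54 d5
[1] 0x0f->0x22 len=6 : 30 93 54 d5 12 1a
[2] 0x19->0x0a len=8 : 7d 91 5f 2a f0 2c 4e 96
[3] 0x04->0x25 len=2 : cd ff
[4] 0x01->0x1a len=3 : 93 54 d5
[5] 0x12->0x17 len=4 : d5 12 1a d1
query mem[0x27]=0x1a, mem[0x1c]=0xd5, mem[0x00]=0xdd, mem[0x01]=0x93, mem[0x0e]=0xf0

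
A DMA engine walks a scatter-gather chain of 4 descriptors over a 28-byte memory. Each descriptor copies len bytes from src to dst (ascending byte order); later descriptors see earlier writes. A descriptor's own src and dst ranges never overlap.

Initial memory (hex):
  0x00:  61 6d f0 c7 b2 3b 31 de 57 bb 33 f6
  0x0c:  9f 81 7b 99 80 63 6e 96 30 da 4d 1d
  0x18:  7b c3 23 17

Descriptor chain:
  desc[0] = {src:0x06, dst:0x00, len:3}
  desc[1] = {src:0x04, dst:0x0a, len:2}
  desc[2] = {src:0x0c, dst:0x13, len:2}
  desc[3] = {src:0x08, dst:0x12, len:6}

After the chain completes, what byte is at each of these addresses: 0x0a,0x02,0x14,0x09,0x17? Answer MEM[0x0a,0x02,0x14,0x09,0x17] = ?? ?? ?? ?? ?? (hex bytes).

#0 dst[0x00+3] := {0x31,0xde,0x57}
#1 dst[0x0a+2] := {0xb2,0x3b}
#2 dst[0x13+2] := {0x9f,0x81}
#3 dst[0x12+6] := {0x57,0xbb,0xb2,0x3b,0x9f,0x81}
query mem[0x0a]=0xb2, mem[0x02]=0x57, mem[0x14]=0xb2, mem[0x09]=0xbb, mem[0x17]=0x81

MEM[0x0a,0x02,0x14,0x09,0x17] = b2 57 b2 bb 81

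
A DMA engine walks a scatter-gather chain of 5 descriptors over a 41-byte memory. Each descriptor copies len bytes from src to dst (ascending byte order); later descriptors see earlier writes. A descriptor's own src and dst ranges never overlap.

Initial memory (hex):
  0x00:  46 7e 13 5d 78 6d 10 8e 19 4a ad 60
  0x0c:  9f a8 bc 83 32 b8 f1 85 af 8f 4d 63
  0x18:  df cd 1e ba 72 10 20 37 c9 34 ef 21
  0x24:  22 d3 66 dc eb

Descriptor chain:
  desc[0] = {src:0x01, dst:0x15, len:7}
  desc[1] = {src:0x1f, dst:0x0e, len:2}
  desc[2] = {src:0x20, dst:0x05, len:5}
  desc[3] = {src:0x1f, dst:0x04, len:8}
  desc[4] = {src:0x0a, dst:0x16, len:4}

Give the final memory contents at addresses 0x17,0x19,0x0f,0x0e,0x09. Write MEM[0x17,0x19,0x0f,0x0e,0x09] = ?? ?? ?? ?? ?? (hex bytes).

  after D0: wrote 7B at 0x15 = 7e135d786d108e
  after D1: wrote 2B at 0x0e = 37c9
  after D2: wrote 5B at 0x05 = c934ef2122
  after D3: wrote 8B at 0x04 = 37c934ef2122d366
  after D4: wrote 4B at 0x16 = d3669fa8
query mem[0x17]=0x66, mem[0x19]=0xa8, mem[0x0f]=0xc9, mem[0x0e]=0x37, mem[0x09]=0x22

MEM[0x17,0x19,0x0f,0x0e,0x09] = 66 a8 c9 37 22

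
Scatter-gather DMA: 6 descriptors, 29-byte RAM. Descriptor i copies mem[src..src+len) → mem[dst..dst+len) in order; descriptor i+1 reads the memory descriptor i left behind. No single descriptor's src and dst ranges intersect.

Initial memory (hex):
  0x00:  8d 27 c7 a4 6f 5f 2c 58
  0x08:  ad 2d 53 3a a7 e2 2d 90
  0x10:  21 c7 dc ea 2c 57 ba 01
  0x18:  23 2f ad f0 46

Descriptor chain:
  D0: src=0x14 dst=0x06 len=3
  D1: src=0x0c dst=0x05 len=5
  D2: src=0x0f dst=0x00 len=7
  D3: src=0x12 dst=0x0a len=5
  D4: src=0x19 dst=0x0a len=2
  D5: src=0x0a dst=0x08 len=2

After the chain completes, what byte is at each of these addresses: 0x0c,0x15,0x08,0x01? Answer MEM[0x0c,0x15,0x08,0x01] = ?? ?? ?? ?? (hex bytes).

#0 dst[0x06+3] := {0x2c,0x57,0xba}
#1 dst[0x05+5] := {0xa7,0xe2,0x2d,0x90,0x21}
#2 dst[0x00+7] := {0x90,0x21,0xc7,0xdc,0xea,0x2c,0x57}
#3 dst[0x0a+5] := {0xdc,0xea,0x2c,0x57,0xba}
#4 dst[0x0a+2] := {0x2f,0xad}
#5 dst[0x08+2] := {0x2f,0xad}
query mem[0x0c]=0x2c, mem[0x15]=0x57, mem[0x08]=0x2f, mem[0x01]=0x21

MEM[0x0c,0x15,0x08,0x01] = 2c 57 2f 21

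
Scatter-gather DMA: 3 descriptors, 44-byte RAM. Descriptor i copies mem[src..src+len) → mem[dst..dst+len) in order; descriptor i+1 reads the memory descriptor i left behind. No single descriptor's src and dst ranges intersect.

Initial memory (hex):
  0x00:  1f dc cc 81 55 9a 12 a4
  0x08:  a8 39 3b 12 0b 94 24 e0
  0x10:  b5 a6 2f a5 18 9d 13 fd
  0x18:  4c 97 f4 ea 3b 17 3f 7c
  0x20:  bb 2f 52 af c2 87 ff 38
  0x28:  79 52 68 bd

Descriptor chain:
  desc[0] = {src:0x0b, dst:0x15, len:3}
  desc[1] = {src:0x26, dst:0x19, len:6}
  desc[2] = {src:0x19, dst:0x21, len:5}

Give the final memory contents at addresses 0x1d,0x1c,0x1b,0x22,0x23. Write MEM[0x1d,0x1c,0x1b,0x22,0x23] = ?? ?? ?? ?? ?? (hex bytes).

[0] 0x0b->0x15 len=3 : 12 0b 94
[1] 0x26->0x19 len=6 : ff 38 79 52 68 bd
[2] 0x19->0x21 len=5 : ff 38 79 52 68
query mem[0x1d]=0x68, mem[0x1c]=0x52, mem[0x1b]=0x79, mem[0x22]=0x38, mem[0x23]=0x79

MEM[0x1d,0x1c,0x1b,0x22,0x23] = 68 52 79 38 79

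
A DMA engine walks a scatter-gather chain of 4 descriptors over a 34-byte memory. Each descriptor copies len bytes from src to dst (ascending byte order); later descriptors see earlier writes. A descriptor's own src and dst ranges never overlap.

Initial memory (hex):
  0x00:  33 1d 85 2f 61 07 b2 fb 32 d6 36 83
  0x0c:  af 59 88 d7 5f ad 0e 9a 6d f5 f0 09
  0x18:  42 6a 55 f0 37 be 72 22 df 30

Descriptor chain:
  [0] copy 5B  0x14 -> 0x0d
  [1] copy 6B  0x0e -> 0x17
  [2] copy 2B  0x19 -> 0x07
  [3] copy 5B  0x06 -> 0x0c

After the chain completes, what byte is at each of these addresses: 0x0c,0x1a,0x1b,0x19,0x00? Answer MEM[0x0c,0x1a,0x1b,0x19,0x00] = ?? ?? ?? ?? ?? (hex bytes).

MEM[0x0c,0x1a,0x1b,0x19,0x00] = b2 42 0e 09 33

  after D0: wrote 5B at 0x0d = 6df5f00942
  after D1: wrote 6B at 0x17 = f5f009420e9a
  after D2: wrote 2B at 0x07 = 0942
  after D3: wrote 5B at 0x0c = b20942d636
query mem[0x0c]=0xb2, mem[0x1a]=0x42, mem[0x1b]=0x0e, mem[0x19]=0x09, mem[0x00]=0x33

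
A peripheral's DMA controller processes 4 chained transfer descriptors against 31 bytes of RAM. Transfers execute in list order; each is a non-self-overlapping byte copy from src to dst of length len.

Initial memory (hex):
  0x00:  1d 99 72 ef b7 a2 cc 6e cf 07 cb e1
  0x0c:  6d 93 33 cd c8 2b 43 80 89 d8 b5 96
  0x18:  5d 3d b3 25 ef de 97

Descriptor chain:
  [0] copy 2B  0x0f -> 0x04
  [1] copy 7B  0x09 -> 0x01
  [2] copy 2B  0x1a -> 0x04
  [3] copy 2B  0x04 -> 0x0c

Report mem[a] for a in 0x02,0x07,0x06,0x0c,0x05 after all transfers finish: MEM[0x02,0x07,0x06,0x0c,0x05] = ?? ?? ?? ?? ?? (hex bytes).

[0] 0x0f->0x04 len=2 : cd c8
[1] 0x09->0x01 len=7 : 07 cb e1 6d 93 33 cd
[2] 0x1a->0x04 len=2 : b3 25
[3] 0x04->0x0c len=2 : b3 25
query mem[0x02]=0xcb, mem[0x07]=0xcd, mem[0x06]=0x33, mem[0x0c]=0xb3, mem[0x05]=0x25

MEM[0x02,0x07,0x06,0x0c,0x05] = cb cd 33 b3 25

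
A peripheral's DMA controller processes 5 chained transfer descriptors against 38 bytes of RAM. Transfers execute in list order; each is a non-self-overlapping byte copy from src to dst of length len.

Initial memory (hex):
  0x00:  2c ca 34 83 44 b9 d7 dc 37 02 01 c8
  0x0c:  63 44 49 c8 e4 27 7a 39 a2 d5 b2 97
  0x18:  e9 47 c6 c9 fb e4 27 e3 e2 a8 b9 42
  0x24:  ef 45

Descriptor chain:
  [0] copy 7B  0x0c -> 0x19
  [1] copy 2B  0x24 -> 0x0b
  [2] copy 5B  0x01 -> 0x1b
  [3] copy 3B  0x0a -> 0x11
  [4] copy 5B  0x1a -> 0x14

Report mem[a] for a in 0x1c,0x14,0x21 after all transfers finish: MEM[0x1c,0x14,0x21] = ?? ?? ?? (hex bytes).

MEM[0x1c,0x14,0x21] = 34 44 a8

  after D0: wrote 7B at 0x19 = 634449c8e4277a
  after D1: wrote 2B at 0x0b = ef45
  after D2: wrote 5B at 0x1b = ca348344b9
  after D3: wrote 3B at 0x11 = 01ef45
  after D4: wrote 5B at 0x14 = 44ca348344
query mem[0x1c]=0x34, mem[0x14]=0x44, mem[0x21]=0xa8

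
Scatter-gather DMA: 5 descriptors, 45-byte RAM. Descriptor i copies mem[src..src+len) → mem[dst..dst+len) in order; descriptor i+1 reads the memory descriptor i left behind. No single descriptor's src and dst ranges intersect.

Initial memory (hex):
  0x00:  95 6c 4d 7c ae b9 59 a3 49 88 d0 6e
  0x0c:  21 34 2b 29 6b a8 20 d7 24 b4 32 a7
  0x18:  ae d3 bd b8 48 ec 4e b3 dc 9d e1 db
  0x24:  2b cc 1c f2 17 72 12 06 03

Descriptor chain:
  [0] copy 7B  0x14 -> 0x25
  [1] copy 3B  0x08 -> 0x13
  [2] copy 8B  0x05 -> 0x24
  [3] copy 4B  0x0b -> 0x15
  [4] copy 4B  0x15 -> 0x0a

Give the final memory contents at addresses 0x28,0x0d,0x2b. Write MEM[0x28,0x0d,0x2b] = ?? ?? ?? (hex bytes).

#0 dst[0x25+7] := {0x24,0xb4,0x32,0xa7,0xae,0xd3,0xbd}
#1 dst[0x13+3] := {0x49,0x88,0xd0}
#2 dst[0x24+8] := {0xb9,0x59,0xa3,0x49,0x88,0xd0,0x6e,0x21}
#3 dst[0x15+4] := {0x6e,0x21,0x34,0x2b}
#4 dst[0x0a+4] := {0x6e,0x21,0x34,0x2b}
query mem[0x28]=0x88, mem[0x0d]=0x2b, mem[0x2b]=0x21

MEM[0x28,0x0d,0x2b] = 88 2b 21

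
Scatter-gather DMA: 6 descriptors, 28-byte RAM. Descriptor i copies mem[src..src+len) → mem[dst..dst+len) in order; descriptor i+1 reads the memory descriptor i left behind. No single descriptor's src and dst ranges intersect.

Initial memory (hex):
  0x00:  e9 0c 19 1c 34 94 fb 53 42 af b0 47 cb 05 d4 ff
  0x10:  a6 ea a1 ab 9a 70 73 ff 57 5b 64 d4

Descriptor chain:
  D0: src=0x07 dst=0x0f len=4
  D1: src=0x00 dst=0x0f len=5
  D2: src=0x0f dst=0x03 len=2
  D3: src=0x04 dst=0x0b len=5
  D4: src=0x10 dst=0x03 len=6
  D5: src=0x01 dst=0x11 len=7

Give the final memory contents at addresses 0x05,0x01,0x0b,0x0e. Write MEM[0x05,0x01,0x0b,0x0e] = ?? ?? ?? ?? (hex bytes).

MEM[0x05,0x01,0x0b,0x0e] = 1c 0c 0c 53

#0 dst[0x0f+4] := {0x53,0x42,0xaf,0xb0}
#1 dst[0x0f+5] := {0xe9,0x0c,0x19,0x1c,0x34}
#2 dst[0x03+2] := {0xe9,0x0c}
#3 dst[0x0b+5] := {0x0c,0x94,0xfb,0x53,0x42}
#4 dst[0x03+6] := {0x0c,0x19,0x1c,0x34,0x9a,0x70}
#5 dst[0x11+7] := {0x0c,0x19,0x0c,0x19,0x1c,0x34,0x9a}
query mem[0x05]=0x1c, mem[0x01]=0x0c, mem[0x0b]=0x0c, mem[0x0e]=0x53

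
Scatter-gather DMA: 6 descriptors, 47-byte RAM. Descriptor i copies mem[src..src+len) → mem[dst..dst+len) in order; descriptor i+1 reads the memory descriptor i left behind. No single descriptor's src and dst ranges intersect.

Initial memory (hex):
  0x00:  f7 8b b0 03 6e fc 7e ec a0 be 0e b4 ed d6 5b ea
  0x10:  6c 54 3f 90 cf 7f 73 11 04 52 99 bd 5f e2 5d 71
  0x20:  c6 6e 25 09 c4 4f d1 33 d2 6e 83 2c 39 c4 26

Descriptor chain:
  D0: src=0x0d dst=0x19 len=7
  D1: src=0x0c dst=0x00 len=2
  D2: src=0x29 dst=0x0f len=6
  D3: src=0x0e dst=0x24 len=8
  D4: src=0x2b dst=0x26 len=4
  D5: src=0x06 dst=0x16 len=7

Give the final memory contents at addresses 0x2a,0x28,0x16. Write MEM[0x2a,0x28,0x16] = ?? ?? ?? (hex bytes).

MEM[0x2a,0x28,0x16] = 26 c4 7e

#0 dst[0x19+7] := {0xd6,0x5b,0xea,0x6c,0x54,0x3f,0x90}
#1 dst[0x00+2] := {0xed,0xd6}
#2 dst[0x0f+6] := {0x6e,0x83,0x2c,0x39,0xc4,0x26}
#3 dst[0x24+8] := {0x5b,0x6e,0x83,0x2c,0x39,0xc4,0x26,0x7f}
#4 dst[0x26+4] := {0x7f,0x39,0xc4,0x26}
#5 dst[0x16+7] := {0x7e,0xec,0xa0,0xbe,0x0e,0xb4,0xed}
query mem[0x2a]=0x26, mem[0x28]=0xc4, mem[0x16]=0x7e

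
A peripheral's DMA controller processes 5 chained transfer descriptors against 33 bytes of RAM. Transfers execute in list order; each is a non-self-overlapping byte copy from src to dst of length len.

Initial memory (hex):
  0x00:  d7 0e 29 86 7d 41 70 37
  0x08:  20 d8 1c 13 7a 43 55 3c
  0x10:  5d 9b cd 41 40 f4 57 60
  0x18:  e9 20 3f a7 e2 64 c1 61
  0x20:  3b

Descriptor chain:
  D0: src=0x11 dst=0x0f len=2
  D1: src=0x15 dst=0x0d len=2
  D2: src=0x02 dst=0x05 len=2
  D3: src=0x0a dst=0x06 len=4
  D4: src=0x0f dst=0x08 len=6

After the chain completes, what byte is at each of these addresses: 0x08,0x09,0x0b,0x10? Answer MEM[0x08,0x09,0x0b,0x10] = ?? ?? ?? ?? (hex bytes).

[0] 0x11->0x0f len=2 : 9b cd
[1] 0x15->0x0d len=2 : f4 57
[2] 0x02->0x05 len=2 : 29 86
[3] 0x0a->0x06 len=4 : 1c 13 7a f4
[4] 0x0f->0x08 len=6 : 9b cd 9b cd 41 40
query mem[0x08]=0x9b, mem[0x09]=0xcd, mem[0x0b]=0xcd, mem[0x10]=0xcd

MEM[0x08,0x09,0x0b,0x10] = 9b cd cd cd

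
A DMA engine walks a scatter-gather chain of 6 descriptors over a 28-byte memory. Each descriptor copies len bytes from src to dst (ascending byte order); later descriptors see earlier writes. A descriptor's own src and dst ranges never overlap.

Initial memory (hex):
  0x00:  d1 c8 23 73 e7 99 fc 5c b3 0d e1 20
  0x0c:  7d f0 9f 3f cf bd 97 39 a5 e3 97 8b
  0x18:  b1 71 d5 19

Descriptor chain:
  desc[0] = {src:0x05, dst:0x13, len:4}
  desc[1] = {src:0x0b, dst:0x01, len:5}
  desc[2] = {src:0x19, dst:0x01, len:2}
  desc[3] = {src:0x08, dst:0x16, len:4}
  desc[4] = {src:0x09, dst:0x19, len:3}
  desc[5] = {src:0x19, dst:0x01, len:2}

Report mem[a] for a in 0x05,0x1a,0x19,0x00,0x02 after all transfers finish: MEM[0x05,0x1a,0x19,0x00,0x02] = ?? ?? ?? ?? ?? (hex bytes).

MEM[0x05,0x1a,0x19,0x00,0x02] = 3f e1 0d d1 e1

#0 dst[0x13+4] := {0x99,0xfc,0x5c,0xb3}
#1 dst[0x01+5] := {0x20,0x7d,0xf0,0x9f,0x3f}
#2 dst[0x01+2] := {0x71,0xd5}
#3 dst[0x16+4] := {0xb3,0x0d,0xe1,0x20}
#4 dst[0x19+3] := {0x0d,0xe1,0x20}
#5 dst[0x01+2] := {0x0d,0xe1}
query mem[0x05]=0x3f, mem[0x1a]=0xe1, mem[0x19]=0x0d, mem[0x00]=0xd1, mem[0x02]=0xe1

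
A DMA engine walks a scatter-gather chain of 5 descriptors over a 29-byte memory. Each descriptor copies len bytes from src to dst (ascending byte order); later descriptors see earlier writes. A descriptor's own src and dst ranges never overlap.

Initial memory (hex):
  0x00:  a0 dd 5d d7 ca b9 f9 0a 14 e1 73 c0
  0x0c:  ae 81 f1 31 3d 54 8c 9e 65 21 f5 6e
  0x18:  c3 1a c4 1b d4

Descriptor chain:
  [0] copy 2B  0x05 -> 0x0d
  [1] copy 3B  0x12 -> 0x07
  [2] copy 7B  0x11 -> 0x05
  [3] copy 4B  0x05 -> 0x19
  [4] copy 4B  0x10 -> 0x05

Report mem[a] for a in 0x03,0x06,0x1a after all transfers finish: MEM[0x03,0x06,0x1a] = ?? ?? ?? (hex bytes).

MEM[0x03,0x06,0x1a] = d7 54 8c

[0] 0x05->0x0d len=2 : b9 f9
[1] 0x12->0x07 len=3 : 8c 9e 65
[2] 0x11->0x05 len=7 : 54 8c 9e 65 21 f5 6e
[3] 0x05->0x19 len=4 : 54 8c 9e 65
[4] 0x10->0x05 len=4 : 3d 54 8c 9e
query mem[0x03]=0xd7, mem[0x06]=0x54, mem[0x1a]=0x8c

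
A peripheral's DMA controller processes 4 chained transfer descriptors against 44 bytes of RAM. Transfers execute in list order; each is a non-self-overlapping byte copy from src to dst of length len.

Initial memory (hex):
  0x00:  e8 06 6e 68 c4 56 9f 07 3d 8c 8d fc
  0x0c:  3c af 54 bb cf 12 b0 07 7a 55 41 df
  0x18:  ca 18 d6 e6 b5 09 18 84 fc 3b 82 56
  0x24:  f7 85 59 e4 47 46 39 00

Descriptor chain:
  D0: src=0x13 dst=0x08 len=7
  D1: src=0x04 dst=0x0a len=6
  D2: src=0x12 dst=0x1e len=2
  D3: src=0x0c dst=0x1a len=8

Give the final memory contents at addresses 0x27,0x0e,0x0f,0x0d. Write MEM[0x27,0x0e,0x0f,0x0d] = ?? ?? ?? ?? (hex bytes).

MEM[0x27,0x0e,0x0f,0x0d] = e4 07 7a 07

#0 dst[0x08+7] := {0x07,0x7a,0x55,0x41,0xdf,0xca,0x18}
#1 dst[0x0a+6] := {0xc4,0x56,0x9f,0x07,0x07,0x7a}
#2 dst[0x1e+2] := {0xb0,0x07}
#3 dst[0x1a+8] := {0x9f,0x07,0x07,0x7a,0xcf,0x12,0xb0,0x07}
query mem[0x27]=0xe4, mem[0x0e]=0x07, mem[0x0f]=0x7a, mem[0x0d]=0x07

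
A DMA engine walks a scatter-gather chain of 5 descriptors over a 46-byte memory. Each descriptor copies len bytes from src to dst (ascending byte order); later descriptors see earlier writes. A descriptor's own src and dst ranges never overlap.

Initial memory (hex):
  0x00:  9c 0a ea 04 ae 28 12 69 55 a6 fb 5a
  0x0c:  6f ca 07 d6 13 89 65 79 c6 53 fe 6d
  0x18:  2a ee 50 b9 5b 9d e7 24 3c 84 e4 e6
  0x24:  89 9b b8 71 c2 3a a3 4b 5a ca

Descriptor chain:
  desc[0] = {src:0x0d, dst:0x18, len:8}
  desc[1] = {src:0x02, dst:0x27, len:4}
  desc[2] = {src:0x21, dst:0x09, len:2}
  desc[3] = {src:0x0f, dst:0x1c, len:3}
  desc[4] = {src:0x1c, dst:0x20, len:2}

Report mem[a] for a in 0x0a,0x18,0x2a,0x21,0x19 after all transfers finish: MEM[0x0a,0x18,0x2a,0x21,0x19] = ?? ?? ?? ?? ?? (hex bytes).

  after D0: wrote 8B at 0x18 = ca07d613896579c6
  after D1: wrote 4B at 0x27 = ea04ae28
  after D2: wrote 2B at 0x09 = 84e4
  after D3: wrote 3B at 0x1c = d61389
  after D4: wrote 2B at 0x20 = d613
query mem[0x0a]=0xe4, mem[0x18]=0xca, mem[0x2a]=0x28, mem[0x21]=0x13, mem[0x19]=0x07

MEM[0x0a,0x18,0x2a,0x21,0x19] = e4 ca 28 13 07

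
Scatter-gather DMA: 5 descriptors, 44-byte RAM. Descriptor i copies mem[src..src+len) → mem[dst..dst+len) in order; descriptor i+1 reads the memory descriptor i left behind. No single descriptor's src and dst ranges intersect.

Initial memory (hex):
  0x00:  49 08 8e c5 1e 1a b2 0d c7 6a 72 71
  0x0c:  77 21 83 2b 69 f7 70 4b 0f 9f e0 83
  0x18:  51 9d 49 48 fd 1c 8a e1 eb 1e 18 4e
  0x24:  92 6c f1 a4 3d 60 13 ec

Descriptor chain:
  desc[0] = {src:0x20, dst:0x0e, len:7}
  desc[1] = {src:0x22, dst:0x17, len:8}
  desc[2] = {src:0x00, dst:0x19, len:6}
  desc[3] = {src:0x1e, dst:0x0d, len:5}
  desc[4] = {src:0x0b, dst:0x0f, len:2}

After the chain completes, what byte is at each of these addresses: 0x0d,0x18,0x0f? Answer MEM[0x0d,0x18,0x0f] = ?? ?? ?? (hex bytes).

[0] 0x20->0x0e len=7 : eb 1e 18 4e 92 6c f1
[1] 0x22->0x17 len=8 : 18 4e 92 6c f1 a4 3d 60
[2] 0x00->0x19 len=6 : 49 08 8e c5 1e 1a
[3] 0x1e->0x0d len=5 : 1a e1 eb 1e 18
[4] 0x0b->0x0f len=2 : 71 77
query mem[0x0d]=0x1a, mem[0x18]=0x4e, mem[0x0f]=0x71

MEM[0x0d,0x18,0x0f] = 1a 4e 71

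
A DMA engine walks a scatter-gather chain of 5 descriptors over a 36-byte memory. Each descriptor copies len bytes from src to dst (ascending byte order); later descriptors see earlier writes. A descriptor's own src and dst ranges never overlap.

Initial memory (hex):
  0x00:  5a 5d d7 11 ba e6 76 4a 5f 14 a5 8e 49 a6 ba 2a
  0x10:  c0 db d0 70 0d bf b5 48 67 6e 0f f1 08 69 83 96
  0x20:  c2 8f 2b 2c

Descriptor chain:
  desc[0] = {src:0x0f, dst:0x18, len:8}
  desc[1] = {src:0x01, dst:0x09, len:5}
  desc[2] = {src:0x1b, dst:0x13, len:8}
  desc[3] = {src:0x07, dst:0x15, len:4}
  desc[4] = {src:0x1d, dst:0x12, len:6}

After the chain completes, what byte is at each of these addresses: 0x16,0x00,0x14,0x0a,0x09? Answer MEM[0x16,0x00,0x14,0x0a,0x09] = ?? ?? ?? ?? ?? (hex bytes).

MEM[0x16,0x00,0x14,0x0a,0x09] = 8f 5a b5 d7 5d

#0 dst[0x18+8] := {0x2a,0xc0,0xdb,0xd0,0x70,0x0d,0xbf,0xb5}
#1 dst[0x09+5] := {0x5d,0xd7,0x11,0xba,0xe6}
#2 dst[0x13+8] := {0xd0,0x70,0x0d,0xbf,0xb5,0xc2,0x8f,0x2b}
#3 dst[0x15+4] := {0x4a,0x5f,0x5d,0xd7}
#4 dst[0x12+6] := {0x0d,0xbf,0xb5,0xc2,0x8f,0x2b}
query mem[0x16]=0x8f, mem[0x00]=0x5a, mem[0x14]=0xb5, mem[0x0a]=0xd7, mem[0x09]=0x5d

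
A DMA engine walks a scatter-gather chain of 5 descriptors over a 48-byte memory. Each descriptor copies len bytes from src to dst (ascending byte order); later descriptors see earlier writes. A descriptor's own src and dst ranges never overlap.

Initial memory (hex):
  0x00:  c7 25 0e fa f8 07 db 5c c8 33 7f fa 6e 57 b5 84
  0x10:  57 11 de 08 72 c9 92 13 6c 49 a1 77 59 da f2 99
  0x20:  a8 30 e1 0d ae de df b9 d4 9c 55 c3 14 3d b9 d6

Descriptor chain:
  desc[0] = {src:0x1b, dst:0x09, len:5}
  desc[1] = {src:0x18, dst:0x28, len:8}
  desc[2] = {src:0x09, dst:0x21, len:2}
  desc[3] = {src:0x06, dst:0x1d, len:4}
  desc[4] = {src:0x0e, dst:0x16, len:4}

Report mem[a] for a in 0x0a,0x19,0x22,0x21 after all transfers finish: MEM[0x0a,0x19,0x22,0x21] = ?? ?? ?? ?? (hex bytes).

MEM[0x0a,0x19,0x22,0x21] = 59 11 59 77

D0: mem[0x09..0x0d] <- [77 59 da f2 99]
D1: mem[0x28..0x2f] <- [6c 49 a1 77 59 da f2 99]
D2: mem[0x21..0x22] <- [77 59]
D3: mem[0x1d..0x20] <- [db 5c c8 77]
D4: mem[0x16..0x19] <- [b5 84 57 11]
query mem[0x0a]=0x59, mem[0x19]=0x11, mem[0x22]=0x59, mem[0x21]=0x77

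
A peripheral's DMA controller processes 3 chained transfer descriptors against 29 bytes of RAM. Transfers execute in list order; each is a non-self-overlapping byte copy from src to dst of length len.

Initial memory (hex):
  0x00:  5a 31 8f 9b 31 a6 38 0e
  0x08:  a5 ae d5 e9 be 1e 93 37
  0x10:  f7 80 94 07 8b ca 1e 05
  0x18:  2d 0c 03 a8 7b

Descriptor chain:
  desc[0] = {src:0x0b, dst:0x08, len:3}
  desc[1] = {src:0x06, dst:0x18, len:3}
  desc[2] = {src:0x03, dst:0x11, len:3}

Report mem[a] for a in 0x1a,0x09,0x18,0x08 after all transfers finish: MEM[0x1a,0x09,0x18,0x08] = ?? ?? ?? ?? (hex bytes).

MEM[0x1a,0x09,0x18,0x08] = e9 be 38 e9

  after D0: wrote 3B at 0x08 = e9be1e
  after D1: wrote 3B at 0x18 = 380ee9
  after D2: wrote 3B at 0x11 = 9b31a6
query mem[0x1a]=0xe9, mem[0x09]=0xbe, mem[0x18]=0x38, mem[0x08]=0xe9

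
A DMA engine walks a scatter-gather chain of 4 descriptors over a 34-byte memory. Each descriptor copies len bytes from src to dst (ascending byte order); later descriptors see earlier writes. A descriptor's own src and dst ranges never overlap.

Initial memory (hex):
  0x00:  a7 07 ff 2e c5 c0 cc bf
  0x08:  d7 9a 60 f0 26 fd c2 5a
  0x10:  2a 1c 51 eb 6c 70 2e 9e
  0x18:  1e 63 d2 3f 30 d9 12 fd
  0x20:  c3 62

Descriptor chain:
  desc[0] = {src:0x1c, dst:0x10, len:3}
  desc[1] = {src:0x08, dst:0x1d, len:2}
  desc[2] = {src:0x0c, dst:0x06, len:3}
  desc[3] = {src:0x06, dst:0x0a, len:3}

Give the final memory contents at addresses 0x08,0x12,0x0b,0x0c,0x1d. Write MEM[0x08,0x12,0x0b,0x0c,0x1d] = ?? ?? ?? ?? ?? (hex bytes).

MEM[0x08,0x12,0x0b,0x0c,0x1d] = c2 12 fd c2 d7

#0 dst[0x10+3] := {0x30,0xd9,0x12}
#1 dst[0x1d+2] := {0xd7,0x9a}
#2 dst[0x06+3] := {0x26,0xfd,0xc2}
#3 dst[0x0a+3] := {0x26,0xfd,0xc2}
query mem[0x08]=0xc2, mem[0x12]=0x12, mem[0x0b]=0xfd, mem[0x0c]=0xc2, mem[0x1d]=0xd7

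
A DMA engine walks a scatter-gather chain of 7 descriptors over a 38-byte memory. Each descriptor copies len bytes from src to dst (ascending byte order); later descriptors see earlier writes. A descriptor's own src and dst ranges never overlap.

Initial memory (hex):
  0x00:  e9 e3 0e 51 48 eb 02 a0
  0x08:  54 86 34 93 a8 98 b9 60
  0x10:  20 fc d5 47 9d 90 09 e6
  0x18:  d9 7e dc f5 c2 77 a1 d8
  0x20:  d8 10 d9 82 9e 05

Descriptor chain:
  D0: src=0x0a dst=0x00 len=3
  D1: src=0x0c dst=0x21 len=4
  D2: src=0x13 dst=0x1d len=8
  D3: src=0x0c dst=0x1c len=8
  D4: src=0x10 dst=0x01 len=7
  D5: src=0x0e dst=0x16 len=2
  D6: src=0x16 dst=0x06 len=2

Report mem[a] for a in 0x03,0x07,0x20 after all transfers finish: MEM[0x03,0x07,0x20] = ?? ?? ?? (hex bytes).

MEM[0x03,0x07,0x20] = d5 60 20

D0: mem[0x00..0x02] <- [34 93 a8]
D1: mem[0x21..0x24] <- [a8 98 b9 60]
D2: mem[0x1d..0x24] <- [47 9d 90 09 e6 d9 7e dc]
D3: mem[0x1c..0x23] <- [a8 98 b9 60 20 fc d5 47]
D4: mem[0x01..0x07] <- [20 fc d5 47 9d 90 09]
D5: mem[0x16..0x17] <- [b9 60]
D6: mem[0x06..0x07] <- [b9 60]
query mem[0x03]=0xd5, mem[0x07]=0x60, mem[0x20]=0x20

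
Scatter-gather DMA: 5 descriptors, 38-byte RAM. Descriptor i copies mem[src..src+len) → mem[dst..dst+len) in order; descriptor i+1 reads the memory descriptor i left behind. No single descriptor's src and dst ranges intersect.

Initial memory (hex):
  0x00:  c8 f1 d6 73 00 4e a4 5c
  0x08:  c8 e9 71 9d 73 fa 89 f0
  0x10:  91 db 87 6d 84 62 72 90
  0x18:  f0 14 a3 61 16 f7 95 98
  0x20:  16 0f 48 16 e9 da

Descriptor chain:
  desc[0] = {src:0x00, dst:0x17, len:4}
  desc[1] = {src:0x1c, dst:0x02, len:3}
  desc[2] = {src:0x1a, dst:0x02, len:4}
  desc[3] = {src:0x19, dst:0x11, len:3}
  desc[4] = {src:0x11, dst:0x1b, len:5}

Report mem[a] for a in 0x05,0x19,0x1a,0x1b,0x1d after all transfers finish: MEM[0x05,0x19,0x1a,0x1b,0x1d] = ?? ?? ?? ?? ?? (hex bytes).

MEM[0x05,0x19,0x1a,0x1b,0x1d] = f7 d6 73 d6 61

#0 dst[0x17+4] := {0xc8,0xf1,0xd6,0x73}
#1 dst[0x02+3] := {0x16,0xf7,0x95}
#2 dst[0x02+4] := {0x73,0x61,0x16,0xf7}
#3 dst[0x11+3] := {0xd6,0x73,0x61}
#4 dst[0x1b+5] := {0xd6,0x73,0x61,0x84,0x62}
query mem[0x05]=0xf7, mem[0x19]=0xd6, mem[0x1a]=0x73, mem[0x1b]=0xd6, mem[0x1d]=0x61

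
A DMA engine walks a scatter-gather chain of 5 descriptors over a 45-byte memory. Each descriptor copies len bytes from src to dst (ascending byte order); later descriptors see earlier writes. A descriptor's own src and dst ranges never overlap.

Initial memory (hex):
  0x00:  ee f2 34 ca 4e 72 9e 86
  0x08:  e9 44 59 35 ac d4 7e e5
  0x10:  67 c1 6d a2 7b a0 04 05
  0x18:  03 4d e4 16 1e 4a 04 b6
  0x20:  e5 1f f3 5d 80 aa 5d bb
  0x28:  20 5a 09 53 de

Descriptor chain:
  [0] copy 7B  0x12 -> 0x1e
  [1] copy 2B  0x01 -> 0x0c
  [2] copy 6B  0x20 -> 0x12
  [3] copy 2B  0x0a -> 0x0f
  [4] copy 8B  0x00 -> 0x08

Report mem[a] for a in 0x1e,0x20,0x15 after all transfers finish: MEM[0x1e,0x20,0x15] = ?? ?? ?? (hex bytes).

  after D0: wrote 7B at 0x1e = 6da27ba0040503
  after D1: wrote 2B at 0x0c = f234
  after D2: wrote 6B at 0x12 = 7ba0040503aa
  after D3: wrote 2B at 0x0f = 5935
  after D4: wrote 8B at 0x08 = eef234ca4e729e86
query mem[0x1e]=0x6d, mem[0x20]=0x7b, mem[0x15]=0x05

MEM[0x1e,0x20,0x15] = 6d 7b 05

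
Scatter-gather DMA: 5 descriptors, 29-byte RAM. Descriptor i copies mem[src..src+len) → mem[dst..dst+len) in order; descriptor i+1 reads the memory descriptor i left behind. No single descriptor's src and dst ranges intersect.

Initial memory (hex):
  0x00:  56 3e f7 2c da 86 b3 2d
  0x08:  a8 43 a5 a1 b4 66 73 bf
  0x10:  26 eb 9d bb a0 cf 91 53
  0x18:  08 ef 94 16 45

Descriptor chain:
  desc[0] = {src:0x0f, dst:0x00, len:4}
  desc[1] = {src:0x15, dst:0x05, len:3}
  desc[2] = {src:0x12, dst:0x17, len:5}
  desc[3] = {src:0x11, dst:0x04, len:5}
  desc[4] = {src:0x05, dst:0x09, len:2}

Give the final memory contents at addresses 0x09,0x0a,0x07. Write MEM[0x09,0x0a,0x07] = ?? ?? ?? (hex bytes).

#0 dst[0x00+4] := {0xbf,0x26,0xeb,0x9d}
#1 dst[0x05+3] := {0xcf,0x91,0x53}
#2 dst[0x17+5] := {0x9d,0xbb,0xa0,0xcf,0x91}
#3 dst[0x04+5] := {0xeb,0x9d,0xbb,0xa0,0xcf}
#4 dst[0x09+2] := {0x9d,0xbb}
query mem[0x09]=0x9d, mem[0x0a]=0xbb, mem[0x07]=0xa0

MEM[0x09,0x0a,0x07] = 9d bb a0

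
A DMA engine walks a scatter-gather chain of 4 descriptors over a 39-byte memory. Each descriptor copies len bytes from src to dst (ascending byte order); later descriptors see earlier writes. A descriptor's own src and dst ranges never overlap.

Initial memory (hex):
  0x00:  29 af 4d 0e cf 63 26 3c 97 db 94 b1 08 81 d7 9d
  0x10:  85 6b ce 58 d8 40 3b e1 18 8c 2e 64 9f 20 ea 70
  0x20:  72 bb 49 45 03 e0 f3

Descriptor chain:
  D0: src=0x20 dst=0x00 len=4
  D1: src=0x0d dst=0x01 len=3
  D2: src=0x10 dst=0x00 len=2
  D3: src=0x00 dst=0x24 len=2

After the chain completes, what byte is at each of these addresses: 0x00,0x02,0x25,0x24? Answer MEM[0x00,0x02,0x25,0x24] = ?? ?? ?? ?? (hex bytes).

D0: mem[0x00..0x03] <- [72 bb 49 45]
D1: mem[0x01..0x03] <- [81 d7 9d]
D2: mem[0x00..0x01] <- [85 6b]
D3: mem[0x24..0x25] <- [85 6b]
query mem[0x00]=0x85, mem[0x02]=0xd7, mem[0x25]=0x6b, mem[0x24]=0x85

MEM[0x00,0x02,0x25,0x24] = 85 d7 6b 85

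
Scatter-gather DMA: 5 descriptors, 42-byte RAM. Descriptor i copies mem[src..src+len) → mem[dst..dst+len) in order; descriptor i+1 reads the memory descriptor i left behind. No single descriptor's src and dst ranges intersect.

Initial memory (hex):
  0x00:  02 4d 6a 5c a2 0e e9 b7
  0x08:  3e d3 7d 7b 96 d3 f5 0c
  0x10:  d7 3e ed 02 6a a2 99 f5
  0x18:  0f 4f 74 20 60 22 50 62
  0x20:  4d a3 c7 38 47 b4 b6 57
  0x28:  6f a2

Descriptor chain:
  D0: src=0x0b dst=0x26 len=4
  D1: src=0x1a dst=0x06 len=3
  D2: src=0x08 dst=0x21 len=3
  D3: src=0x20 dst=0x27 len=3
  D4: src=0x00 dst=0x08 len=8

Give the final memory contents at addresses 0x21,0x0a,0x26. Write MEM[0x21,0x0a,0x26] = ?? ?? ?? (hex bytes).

MEM[0x21,0x0a,0x26] = 60 6a 7b

D0: mem[0x26..0x29] <- [7b 96 d3 f5]
D1: mem[0x06..0x08] <- [74 20 60]
D2: mem[0x21..0x23] <- [60 d3 7d]
D3: mem[0x27..0x29] <- [4d 60 d3]
D4: mem[0x08..0x0f] <- [02 4d 6a 5c a2 0e 74 20]
query mem[0x21]=0x60, mem[0x0a]=0x6a, mem[0x26]=0x7b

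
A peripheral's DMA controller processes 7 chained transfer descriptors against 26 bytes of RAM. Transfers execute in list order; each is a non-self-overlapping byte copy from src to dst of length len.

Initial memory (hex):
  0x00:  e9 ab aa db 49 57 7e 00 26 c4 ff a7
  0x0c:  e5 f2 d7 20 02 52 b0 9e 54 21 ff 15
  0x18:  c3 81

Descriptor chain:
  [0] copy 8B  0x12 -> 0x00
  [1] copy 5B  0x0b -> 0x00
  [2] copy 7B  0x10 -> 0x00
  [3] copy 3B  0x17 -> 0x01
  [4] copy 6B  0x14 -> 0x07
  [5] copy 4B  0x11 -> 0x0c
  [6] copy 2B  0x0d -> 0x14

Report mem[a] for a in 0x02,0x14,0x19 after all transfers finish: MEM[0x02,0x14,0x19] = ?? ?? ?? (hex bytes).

[0] 0x12->0x00 len=8 : b0 9e 54 21 ff 15 c3 81
[1] 0x0b->0x00 len=5 : a7 e5 f2 d7 20
[2] 0x10->0x00 len=7 : 02 52 b0 9e 54 21 ff
[3] 0x17->0x01 len=3 : 15 c3 81
[4] 0x14->0x07 len=6 : 54 21 ff 15 c3 81
[5] 0x11->0x0c len=4 : 52 b0 9e 54
[6] 0x0d->0x14 len=2 : b0 9e
query mem[0x02]=0xc3, mem[0x14]=0xb0, mem[0x19]=0x81

MEM[0x02,0x14,0x19] = c3 b0 81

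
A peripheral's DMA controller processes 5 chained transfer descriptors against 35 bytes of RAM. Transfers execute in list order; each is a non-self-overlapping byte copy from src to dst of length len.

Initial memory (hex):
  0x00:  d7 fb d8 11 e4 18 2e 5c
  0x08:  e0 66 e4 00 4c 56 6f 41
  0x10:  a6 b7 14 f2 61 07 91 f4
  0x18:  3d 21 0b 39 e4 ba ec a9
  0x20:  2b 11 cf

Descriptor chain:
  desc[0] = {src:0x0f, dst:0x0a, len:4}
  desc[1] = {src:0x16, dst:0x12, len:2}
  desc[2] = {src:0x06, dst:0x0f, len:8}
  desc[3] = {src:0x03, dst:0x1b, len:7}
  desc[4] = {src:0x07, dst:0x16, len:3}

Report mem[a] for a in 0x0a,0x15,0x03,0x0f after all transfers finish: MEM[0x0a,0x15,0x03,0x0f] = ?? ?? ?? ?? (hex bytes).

MEM[0x0a,0x15,0x03,0x0f] = 41 b7 11 2e

D0: mem[0x0a..0x0d] <- [41 a6 b7 14]
D1: mem[0x12..0x13] <- [91 f4]
D2: mem[0x0f..0x16] <- [2e 5c e0 66 41 a6 b7 14]
D3: mem[0x1b..0x21] <- [11 e4 18 2e 5c e0 66]
D4: mem[0x16..0x18] <- [5c e0 66]
query mem[0x0a]=0x41, mem[0x15]=0xb7, mem[0x03]=0x11, mem[0x0f]=0x2e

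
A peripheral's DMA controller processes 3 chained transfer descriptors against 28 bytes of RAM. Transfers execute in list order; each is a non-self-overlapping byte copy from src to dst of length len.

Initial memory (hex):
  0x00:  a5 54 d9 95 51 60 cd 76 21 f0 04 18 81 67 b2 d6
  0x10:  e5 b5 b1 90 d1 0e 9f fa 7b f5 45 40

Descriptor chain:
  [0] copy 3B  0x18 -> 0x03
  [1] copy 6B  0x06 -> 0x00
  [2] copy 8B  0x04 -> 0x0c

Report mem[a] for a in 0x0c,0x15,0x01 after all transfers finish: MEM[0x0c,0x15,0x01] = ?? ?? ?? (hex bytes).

[0] 0x18->0x03 len=3 : 7b f5 45
[1] 0x06->0x00 len=6 : cd 76 21 f0 04 18
[2] 0x04->0x0c len=8 : 04 18 cd 76 21 f0 04 18
query mem[0x0c]=0x04, mem[0x15]=0x0e, mem[0x01]=0x76

MEM[0x0c,0x15,0x01] = 04 0e 76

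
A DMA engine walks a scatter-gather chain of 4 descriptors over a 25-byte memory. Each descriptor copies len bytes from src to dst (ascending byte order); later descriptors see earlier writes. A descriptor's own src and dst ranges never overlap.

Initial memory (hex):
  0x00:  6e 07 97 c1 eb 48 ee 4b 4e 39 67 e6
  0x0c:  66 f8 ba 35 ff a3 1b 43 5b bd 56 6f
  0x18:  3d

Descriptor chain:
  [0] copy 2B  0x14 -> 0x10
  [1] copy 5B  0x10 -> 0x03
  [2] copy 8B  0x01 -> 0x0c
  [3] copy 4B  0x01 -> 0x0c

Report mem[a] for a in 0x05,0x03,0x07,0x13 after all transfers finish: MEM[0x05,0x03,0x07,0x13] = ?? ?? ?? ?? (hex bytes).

  after D0: wrote 2B at 0x10 = 5bbd
  after D1: wrote 5B at 0x03 = 5bbd1b435b
  after D2: wrote 8B at 0x0c = 07975bbd1b435b4e
  after D3: wrote 4B at 0x0c = 07975bbd
query mem[0x05]=0x1b, mem[0x03]=0x5b, mem[0x07]=0x5b, mem[0x13]=0x4e

MEM[0x05,0x03,0x07,0x13] = 1b 5b 5b 4e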